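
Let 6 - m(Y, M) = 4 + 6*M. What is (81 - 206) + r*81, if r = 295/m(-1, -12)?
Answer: 14645/74 ≈ 197.91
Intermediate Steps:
m(Y, M) = 2 - 6*M (m(Y, M) = 6 - (4 + 6*M) = 6 + (-4 - 6*M) = 2 - 6*M)
r = 295/74 (r = 295/(2 - 6*(-12)) = 295/(2 + 72) = 295/74 ≈ 3.9865)
(81 - 206) + r*81 = (81 - 206) + (295/74)*81 = -125 + 23895/74 = 14645/74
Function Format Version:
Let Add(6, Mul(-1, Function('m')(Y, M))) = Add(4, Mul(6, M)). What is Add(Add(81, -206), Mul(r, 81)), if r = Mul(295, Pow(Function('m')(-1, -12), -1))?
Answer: Rational(14645, 74) ≈ 197.91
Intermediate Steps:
Function('m')(Y, M) = Add(2, Mul(-6, M)) (Function('m')(Y, M) = Add(6, Mul(-1, Add(4, Mul(6, M)))) = Add(6, Add(-4, Mul(-6, M))) = Add(2, Mul(-6, M)))
r = Rational(295, 74) (r = Mul(295, Pow(Add(2, Mul(-6, -12)), -1)) = Mul(295, Pow(Add(2, 72), -1)) = Mul(295, Pow(74, -1)) = Mul(295, Rational(1, 74)) = Rational(295, 74) ≈ 3.9865)
Add(Add(81, -206), Mul(r, 81)) = Add(Add(81, -206), Mul(Rational(295, 74), 81)) = Add(-125, Rational(23895, 74)) = Rational(14645, 74)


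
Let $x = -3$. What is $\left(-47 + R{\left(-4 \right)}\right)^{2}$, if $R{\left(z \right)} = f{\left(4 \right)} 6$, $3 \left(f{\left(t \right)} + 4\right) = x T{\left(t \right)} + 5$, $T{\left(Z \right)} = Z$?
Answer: $7225$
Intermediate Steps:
$f{\left(t \right)} = - \frac{7}{3} - t$ ($f{\left(t \right)} = -4 + \frac{- 3 t + 5}{3} = -4 + \frac{5 - 3 t}{3} = -4 - \left(- \frac{5}{3} + t\right) = - \frac{7}{3} - t$)
$R{\left(z \right)} = -38$ ($R{\left(z \right)} = \left(- \frac{7}{3} - 4\right) 6 = \left(- \frac{19}{3}\right) 6 = -38$)
$\left(-47 + R{\left(-4 \right)}\right)^{2} = \left(-47 - 38\right)^{2} = \left(-85\right)^{2} = 7225$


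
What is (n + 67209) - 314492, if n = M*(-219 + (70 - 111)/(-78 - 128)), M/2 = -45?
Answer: -23441864/103 ≈ -2.2759e+5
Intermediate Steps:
M = -90 (M = 2*(-45) = -90)
n = 2028285/103 (n = -90*(-219 + (70 - 111)/(-78 - 128)) = -90*(-219 - 41/(-206)) = -90*(-219 - 41*(-1/206)) = -90*(-219 + 41/206) = -90*(-45073/206) = 2028285/103 ≈ 19692.)
(n + 67209) - 314492 = (2028285/103 + 67209) - 314492 = 8950812/103 - 314492 = -23441864/103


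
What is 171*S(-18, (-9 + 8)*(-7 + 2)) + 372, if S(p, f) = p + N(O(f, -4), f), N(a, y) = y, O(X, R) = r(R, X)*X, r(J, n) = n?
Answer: -1851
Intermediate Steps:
O(X, R) = X² (O(X, R) = X*X = X²)
S(p, f) = f + p (S(p, f) = p + f = f + p)
171*S(-18, (-9 + 8)*(-7 + 2)) + 372 = 171*((-9 + 8)*(-7 + 2) - 18) + 372 = 171*(-1*(-5) - 18) + 372 = 171*(5 - 18) + 372 = 171*(-13) + 372 = -2223 + 372 = -1851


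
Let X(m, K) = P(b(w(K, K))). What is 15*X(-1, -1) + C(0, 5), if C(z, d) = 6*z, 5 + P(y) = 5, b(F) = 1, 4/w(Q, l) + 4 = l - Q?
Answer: 0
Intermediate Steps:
w(Q, l) = 4/(-4 + l - Q) (w(Q, l) = 4/(-4 + (l - Q)) = 4/(-4 + l - Q))
P(y) = 0 (P(y) = -5 + 5 = 0)
X(m, K) = 0
15*X(-1, -1) + C(0, 5) = 15*0 + 6*0 = 0 + 0 = 0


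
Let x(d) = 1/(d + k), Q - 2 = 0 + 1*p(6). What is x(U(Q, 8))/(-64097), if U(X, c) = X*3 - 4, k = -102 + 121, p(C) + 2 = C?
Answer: -1/2115201 ≈ -4.7277e-7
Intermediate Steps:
p(C) = -2 + C
k = 19
Q = 6 (Q = 2 + (0 + 1*(-2 + 6)) = 2 + (0 + 1*4) = 2 + (0 + 4) = 2 + 4 = 6)
U(X, c) = -4 + 3*X (U(X, c) = 3*X - 4 = -4 + 3*X)
x(d) = 1/(19 + d) (x(d) = 1/(d + 19) = 1/(19 + d))
x(U(Q, 8))/(-64097) = 1/((19 + (-4 + 3*6))*(-64097)) = -1/64097/(19 + (-4 + 18)) = -1/64097/(19 + 14) = -1/64097/33 = (1/33)*(-1/64097) = -1/2115201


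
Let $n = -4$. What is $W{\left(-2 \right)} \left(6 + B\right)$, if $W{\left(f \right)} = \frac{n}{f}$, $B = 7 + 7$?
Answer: $40$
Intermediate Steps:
$B = 14$
$W{\left(f \right)} = - \frac{4}{f}$
$W{\left(-2 \right)} \left(6 + B\right) = - \frac{4}{-2} \left(6 + 14\right) = \left(-4\right) \left(- \frac{1}{2}\right) 20 = 2 \cdot 20 = 40$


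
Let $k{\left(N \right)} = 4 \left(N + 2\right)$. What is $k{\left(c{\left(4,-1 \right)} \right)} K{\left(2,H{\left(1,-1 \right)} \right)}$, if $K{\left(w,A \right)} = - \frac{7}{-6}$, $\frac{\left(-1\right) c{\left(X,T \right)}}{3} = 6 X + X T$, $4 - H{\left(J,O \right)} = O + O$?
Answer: $- \frac{812}{3} \approx -270.67$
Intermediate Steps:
$H{\left(J,O \right)} = 4 - 2 O$ ($H{\left(J,O \right)} = 4 - \left(O + O\right) = 4 - 2 O$)
$c{\left(X,T \right)} = - 18 X - 3 T X$ ($c{\left(X,T \right)} = - 3 \left(6 X + X T\right) = - 3 \left(6 X + T X\right) = - 18 X - 3 T X$)
$K{\left(w,A \right)} = \frac{7}{6}$ ($K{\left(w,A \right)} = \left(-7\right) \left(- \frac{1}{6}\right) = \frac{7}{6}$)
$k{\left(N \right)} = 8 + 4 N$ ($k{\left(N \right)} = 4 \left(2 + N\right) = 8 + 4 N$)
$k{\left(c{\left(4,-1 \right)} \right)} K{\left(2,H{\left(1,-1 \right)} \right)} = \left(8 + 4 \left(\left(-3\right) 4 \left(6 - 1\right)\right)\right) \frac{7}{6} = \left(8 + 4 \left(\left(-3\right) 4 \cdot 5\right)\right) \frac{7}{6} = \left(8 + 4 \left(-60\right)\right) \frac{7}{6} = \left(8 - 240\right) \frac{7}{6} = \left(-232\right) \frac{7}{6} = - \frac{812}{3}$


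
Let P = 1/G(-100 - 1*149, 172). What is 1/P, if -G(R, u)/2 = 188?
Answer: -376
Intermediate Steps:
G(R, u) = -376 (G(R, u) = -2*188 = -376)
P = -1/376 (P = 1/(-376) = -1/376 ≈ -0.0026596)
1/P = 1/(-1/376) = -376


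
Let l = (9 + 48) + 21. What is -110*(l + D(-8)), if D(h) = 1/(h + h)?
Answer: -68585/8 ≈ -8573.1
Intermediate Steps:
D(h) = 1/(2*h)
l = 78 (l = 57 + 21 = 78)
-110*(l + D(-8)) = -110*(78 + (1/2)/(-8)) = -110*(78 + (1/2)*(-1/8)) = -110*(78 - 1/16) = -110*1247/16 = -68585/8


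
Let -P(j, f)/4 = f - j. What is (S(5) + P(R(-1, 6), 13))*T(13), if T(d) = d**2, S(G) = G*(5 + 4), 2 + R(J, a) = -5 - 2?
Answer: -7267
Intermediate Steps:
R(J, a) = -9 (R(J, a) = -2 + (-5 - 2) = -2 - 7 = -9)
P(j, f) = -4*f + 4*j (P(j, f) = -4*(f - j) = -4*f + 4*j)
S(G) = 9*G (S(G) = G*9 = 9*G)
(S(5) + P(R(-1, 6), 13))*T(13) = (9*5 + (-4*13 + 4*(-9)))*13**2 = (45 + (-52 - 36))*169 = (45 - 88)*169 = -43*169 = -7267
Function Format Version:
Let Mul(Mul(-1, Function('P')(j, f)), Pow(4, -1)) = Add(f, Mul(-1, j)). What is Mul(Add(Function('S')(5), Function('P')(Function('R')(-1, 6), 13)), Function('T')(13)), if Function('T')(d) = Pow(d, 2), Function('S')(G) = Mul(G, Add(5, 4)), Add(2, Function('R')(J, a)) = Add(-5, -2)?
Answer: -7267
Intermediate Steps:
Function('R')(J, a) = -9 (Function('R')(J, a) = Add(-2, Add(-5, -2)) = Add(-2, -7) = -9)
Function('P')(j, f) = Add(Mul(-4, f), Mul(4, j)) (Function('P')(j, f) = Mul(-4, Add(f, Mul(-1, j))) = Add(Mul(-4, f), Mul(4, j)))
Function('S')(G) = Mul(9, G) (Function('S')(G) = Mul(G, 9) = Mul(9, G))
Mul(Add(Function('S')(5), Function('P')(Function('R')(-1, 6), 13)), Function('T')(13)) = Mul(Add(Mul(9, 5), Add(Mul(-4, 13), Mul(4, -9))), Pow(13, 2)) = Mul(Add(45, Add(-52, -36)), 169) = Mul(Add(45, -88), 169) = Mul(-43, 169) = -7267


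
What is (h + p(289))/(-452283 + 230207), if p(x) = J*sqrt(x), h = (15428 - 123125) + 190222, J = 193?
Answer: -42903/111038 ≈ -0.38638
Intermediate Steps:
h = 82525 (h = -107697 + 190222 = 82525)
p(x) = 193*sqrt(x)
(h + p(289))/(-452283 + 230207) = (82525 + 193*sqrt(289))/(-452283 + 230207) = (82525 + 193*17)/(-222076) = (82525 + 3281)*(-1/222076) = 85806*(-1/222076) = -42903/111038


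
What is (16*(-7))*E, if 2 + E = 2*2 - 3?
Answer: 112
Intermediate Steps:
E = -1 (E = -2 + (2*2 - 3) = -2 + (4 - 3) = -2 + 1 = -1)
(16*(-7))*E = (16*(-7))*(-1) = -112*(-1) = 112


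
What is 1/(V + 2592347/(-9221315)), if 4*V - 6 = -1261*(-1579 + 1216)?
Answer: 36885260/4221037350547 ≈ 8.7384e-6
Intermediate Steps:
V = 457749/4 (V = 3/2 + (-1261*(-1579 + 1216))/4 = 3/2 + (-1261*(-363))/4 = 3/2 + (¼)*457743 = 3/2 + 457743/4 = 457749/4 ≈ 1.1444e+5)
1/(V + 2592347/(-9221315)) = 1/(457749/4 + 2592347/(-9221315)) = 1/(457749/4 + 2592347*(-1/9221315)) = 1/(457749/4 - 2592347/9221315) = 1/(4221037350547/36885260) = 36885260/4221037350547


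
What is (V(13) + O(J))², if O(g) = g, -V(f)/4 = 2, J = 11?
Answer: 9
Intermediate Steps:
V(f) = -8 (V(f) = -4*2 = -8)
(V(13) + O(J))² = (-8 + 11)² = 3² = 9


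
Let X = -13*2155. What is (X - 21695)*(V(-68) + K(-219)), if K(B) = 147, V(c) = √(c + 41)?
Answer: -7307370 - 149130*I*√3 ≈ -7.3074e+6 - 2.583e+5*I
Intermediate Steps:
V(c) = √(41 + c)
X = -28015
(X - 21695)*(V(-68) + K(-219)) = (-28015 - 21695)*(√(41 - 68) + 147) = -49710*(√(-27) + 147) = -49710*(3*I*√3 + 147) = -49710*(147 + 3*I*√3) = -7307370 - 149130*I*√3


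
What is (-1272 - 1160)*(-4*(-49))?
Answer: -476672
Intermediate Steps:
(-1272 - 1160)*(-4*(-49)) = -2432*196 = -476672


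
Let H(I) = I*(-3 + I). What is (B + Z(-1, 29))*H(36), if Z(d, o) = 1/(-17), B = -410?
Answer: -8281548/17 ≈ -4.8715e+5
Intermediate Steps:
Z(d, o) = -1/17
(B + Z(-1, 29))*H(36) = (-410 - 1/17)*(36*(-3 + 36)) = -250956*33/17 = -6971/17*1188 = -8281548/17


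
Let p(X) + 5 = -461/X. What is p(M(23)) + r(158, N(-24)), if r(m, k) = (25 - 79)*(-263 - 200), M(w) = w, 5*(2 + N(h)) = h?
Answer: 574470/23 ≈ 24977.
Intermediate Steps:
N(h) = -2 + h/5
r(m, k) = 25002 (r(m, k) = -54*(-463) = 25002)
p(X) = -5 - 461/X
p(M(23)) + r(158, N(-24)) = (-5 - 461/23) + 25002 = -576/23 + 25002 = 574470/23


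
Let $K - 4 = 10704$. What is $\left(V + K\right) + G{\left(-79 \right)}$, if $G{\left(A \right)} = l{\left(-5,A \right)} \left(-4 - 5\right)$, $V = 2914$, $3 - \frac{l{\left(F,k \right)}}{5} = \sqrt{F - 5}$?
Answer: $13487 + 45 i \sqrt{10} \approx 13487.0 + 142.3 i$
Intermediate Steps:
$l{\left(F,k \right)} = 15 - 5 \sqrt{-5 + F}$ ($l{\left(F,k \right)} = 15 - 5 \sqrt{F - 5} = 15 - 5 \sqrt{-5 + F}$)
$K = 10708$ ($K = 4 + 10704 = 10708$)
$G{\left(A \right)} = -135 + 45 i \sqrt{10}$ ($G{\left(A \right)} = \left(15 - 5 \sqrt{-5 - 5}\right) \left(-4 - 5\right) = \left(15 - 5 \sqrt{-10}\right) \left(-9\right) = \left(15 - 5 i \sqrt{10}\right) \left(-9\right) = -135 + 45 i \sqrt{10}$)
$\left(V + K\right) + G{\left(-79 \right)} = \left(2914 + 10708\right) - \left(135 - 45 i \sqrt{10}\right) = 13622 - \left(135 - 45 i \sqrt{10}\right) = 13487 + 45 i \sqrt{10}$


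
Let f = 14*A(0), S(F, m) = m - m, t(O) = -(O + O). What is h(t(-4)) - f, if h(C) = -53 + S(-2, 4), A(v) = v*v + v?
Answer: -53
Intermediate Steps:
A(v) = v + v**2 (A(v) = v**2 + v = v + v**2)
t(O) = -2*O
S(F, m) = 0
f = 0 (f = 14*(0*(1 + 0)) = 14*(0*1) = 14*0 = 0)
h(C) = -53 (h(C) = -53 + 0 = -53)
h(t(-4)) - f = -53 - 1*0 = -53 + 0 = -53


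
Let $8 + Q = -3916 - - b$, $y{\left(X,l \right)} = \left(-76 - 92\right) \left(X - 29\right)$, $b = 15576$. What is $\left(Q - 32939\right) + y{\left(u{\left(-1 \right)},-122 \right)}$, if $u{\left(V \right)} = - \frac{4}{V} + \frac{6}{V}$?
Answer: $-16079$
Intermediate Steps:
$u{\left(V \right)} = \frac{2}{V}$
$y{\left(X,l \right)} = 4872 - 168 X$ ($y{\left(X,l \right)} = - 168 \left(-29 + X\right) = 4872 - 168 X$)
$Q = 11652$ ($Q = -8 - \left(3916 - 15576\right) = -8 - -11660 = -8 + \left(-3916 + 15576\right) = -8 + 11660 = 11652$)
$\left(Q - 32939\right) + y{\left(u{\left(-1 \right)},-122 \right)} = \left(11652 - 32939\right) + \left(4872 - 168 \frac{2}{-1}\right) = -21287 + \left(4872 - 168 \cdot 2 \left(-1\right)\right) = -21287 + \left(4872 - -336\right) = -21287 + \left(4872 + 336\right) = -21287 + 5208 = -16079$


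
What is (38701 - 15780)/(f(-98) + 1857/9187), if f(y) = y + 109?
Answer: 210575227/102914 ≈ 2046.1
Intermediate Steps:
f(y) = 109 + y
(38701 - 15780)/(f(-98) + 1857/9187) = (38701 - 15780)/((109 - 98) + 1857/9187) = 22921/(11 + 1857*(1/9187)) = 22921/(11 + 1857/9187) = 22921/(102914/9187) = 22921*(9187/102914) = 210575227/102914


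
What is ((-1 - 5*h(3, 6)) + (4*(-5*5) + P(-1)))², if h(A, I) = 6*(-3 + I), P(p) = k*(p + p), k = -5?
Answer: 32761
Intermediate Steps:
P(p) = -10*p (P(p) = -5*(p + p) = -10*p)
h(A, I) = -18 + 6*I
((-1 - 5*h(3, 6)) + (4*(-5*5) + P(-1)))² = ((-1 - 5*(-18 + 6*6)) + (4*(-5*5) - 10*(-1)))² = ((-1 - 5*(-18 + 36)) + (4*(-25) + 10))² = ((-1 - 5*18) + (-100 + 10))² = ((-1 - 90) - 90)² = (-91 - 90)² = (-181)² = 32761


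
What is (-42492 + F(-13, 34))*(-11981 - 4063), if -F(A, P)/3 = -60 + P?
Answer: 680490216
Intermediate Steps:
F(A, P) = 180 - 3*P (F(A, P) = -3*(-60 + P) = 180 - 3*P)
(-42492 + F(-13, 34))*(-11981 - 4063) = (-42492 + (180 - 3*34))*(-11981 - 4063) = (-42492 + (180 - 102))*(-16044) = (-42492 + 78)*(-16044) = -42414*(-16044) = 680490216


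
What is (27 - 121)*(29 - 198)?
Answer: 15886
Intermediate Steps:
(27 - 121)*(29 - 198) = -94*(-169) = 15886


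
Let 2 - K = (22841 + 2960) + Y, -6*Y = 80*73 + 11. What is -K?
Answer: 148943/6 ≈ 24824.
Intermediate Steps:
Y = -5851/6 (Y = -(80*73 + 11)/6 = -(5840 + 11)/6 = -1/6*5851 = -5851/6 ≈ -975.17)
K = -148943/6 (K = 2 - ((22841 + 2960) - 5851/6) = 2 - (25801 - 5851/6) = 2 - 1*148955/6 = 2 - 148955/6 = -148943/6 ≈ -24824.)
-K = -1*(-148943/6) = 148943/6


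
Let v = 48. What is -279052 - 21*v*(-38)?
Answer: -240748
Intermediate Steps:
-279052 - 21*v*(-38) = -279052 - 21*48*(-38) = -279052 - 1008*(-38) = -279052 - 1*(-38304) = -279052 + 38304 = -240748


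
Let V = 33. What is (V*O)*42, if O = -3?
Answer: -4158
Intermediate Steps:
(V*O)*42 = (33*(-3))*42 = -99*42 = -4158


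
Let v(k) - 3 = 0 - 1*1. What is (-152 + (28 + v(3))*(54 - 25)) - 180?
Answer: 538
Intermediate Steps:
v(k) = 2 (v(k) = 3 + (0 - 1*1) = 3 + (0 - 1) = 3 - 1 = 2)
(-152 + (28 + v(3))*(54 - 25)) - 180 = (-152 + (28 + 2)*(54 - 25)) - 180 = (-152 + 30*29) - 180 = (-152 + 870) - 180 = 718 - 180 = 538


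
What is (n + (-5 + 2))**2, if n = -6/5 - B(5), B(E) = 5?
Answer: 2116/25 ≈ 84.640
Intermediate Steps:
n = -31/5 (n = -6/5 - 1*5 = -6*1/5 - 5 = -6/5 - 5 = -31/5 ≈ -6.2000)
(n + (-5 + 2))**2 = (-31/5 + (-5 + 2))**2 = (-31/5 - 3)**2 = (-46/5)**2 = 2116/25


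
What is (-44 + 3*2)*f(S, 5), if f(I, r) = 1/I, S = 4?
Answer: -19/2 ≈ -9.5000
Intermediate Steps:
(-44 + 3*2)*f(S, 5) = (-44 + 3*2)/4 = (-44 + 6)*(¼) = -38*¼ = -19/2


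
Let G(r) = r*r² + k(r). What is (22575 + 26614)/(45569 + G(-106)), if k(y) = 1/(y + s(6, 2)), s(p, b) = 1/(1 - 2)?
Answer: -5263223/122562830 ≈ -0.042943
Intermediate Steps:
s(p, b) = -1 (s(p, b) = 1/(-1) = -1)
k(y) = 1/(-1 + y) (k(y) = 1/(y - 1) = 1/(-1 + y))
G(r) = r³ + 1/(-1 + r) (G(r) = r*r² + 1/(-1 + r) = r³ + 1/(-1 + r))
(22575 + 26614)/(45569 + G(-106)) = (22575 + 26614)/(45569 + (1 + (-106)³*(-1 - 106))/(-1 - 106)) = 49189/(45569 + (1 - 1191016*(-107))/(-107)) = 49189/(45569 - (1 + 127438712)/107) = 49189/(45569 - 1/107*127438713) = 49189/(45569 - 127438713/107) = 49189/(-122562830/107) = 49189*(-107/122562830) = -5263223/122562830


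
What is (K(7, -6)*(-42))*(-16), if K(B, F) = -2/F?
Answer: 224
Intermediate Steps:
(K(7, -6)*(-42))*(-16) = (-2/(-6)*(-42))*(-16) = (-2*(-1/6)*(-42))*(-16) = ((1/3)*(-42))*(-16) = -14*(-16) = 224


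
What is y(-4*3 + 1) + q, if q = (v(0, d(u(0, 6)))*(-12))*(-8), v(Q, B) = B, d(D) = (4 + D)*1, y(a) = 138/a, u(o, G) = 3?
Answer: 7254/11 ≈ 659.45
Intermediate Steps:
d(D) = 4 + D
q = 672 (q = ((4 + 3)*(-12))*(-8) = (7*(-12))*(-8) = -84*(-8) = 672)
y(-4*3 + 1) + q = 138/(-4*3 + 1) + 672 = 138/(-12 + 1) + 672 = 138/(-11) + 672 = 138*(-1/11) + 672 = -138/11 + 672 = 7254/11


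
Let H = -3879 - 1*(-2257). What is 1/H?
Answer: -1/1622 ≈ -0.00061652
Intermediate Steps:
H = -1622 (H = -3879 + 2257 = -1622)
1/H = 1/(-1622) = -1/1622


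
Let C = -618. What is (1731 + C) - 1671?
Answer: -558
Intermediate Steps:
(1731 + C) - 1671 = (1731 - 618) - 1671 = 1113 - 1671 = -558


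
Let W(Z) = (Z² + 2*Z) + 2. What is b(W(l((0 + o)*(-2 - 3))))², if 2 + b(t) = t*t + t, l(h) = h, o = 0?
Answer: 16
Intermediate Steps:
W(Z) = 2 + Z² + 2*Z
b(t) = -2 + t + t² (b(t) = -2 + (t*t + t) = -2 + (t² + t) = -2 + (t + t²) = -2 + t + t²)
b(W(l((0 + o)*(-2 - 3))))² = (-2 + (2 + ((0 + 0)*(-2 - 3))² + 2*((0 + 0)*(-2 - 3))) + (2 + ((0 + 0)*(-2 - 3))² + 2*((0 + 0)*(-2 - 3)))²)² = (-2 + (2 + (0*(-5))² + 2*(0*(-5))) + (2 + (0*(-5))² + 2*(0*(-5)))²)² = (-2 + (2 + 0² + 2*0) + (2 + 0² + 2*0)²)² = (-2 + (2 + 0 + 0) + (2 + 0 + 0)²)² = (-2 + 2 + 2²)² = (-2 + 2 + 4)² = 4² = 16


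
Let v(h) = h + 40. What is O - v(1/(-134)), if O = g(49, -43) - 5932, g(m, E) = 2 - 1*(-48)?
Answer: -793547/134 ≈ -5922.0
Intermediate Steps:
g(m, E) = 50 (g(m, E) = 2 + 48 = 50)
O = -5882 (O = 50 - 5932 = -5882)
v(h) = 40 + h
O - v(1/(-134)) = -5882 - (40 + 1/(-134)) = -5882 - (40 - 1/134) = -5882 - 1*5359/134 = -5882 - 5359/134 = -793547/134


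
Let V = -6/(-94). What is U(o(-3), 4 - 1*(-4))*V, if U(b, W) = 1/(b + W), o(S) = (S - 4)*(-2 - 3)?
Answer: 3/2021 ≈ 0.0014844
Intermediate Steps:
o(S) = 20 - 5*S (o(S) = (-4 + S)*(-5) = 20 - 5*S)
U(b, W) = 1/(W + b)
V = 3/47 (V = -6*(-1/94) = 3/47 ≈ 0.063830)
U(o(-3), 4 - 1*(-4))*V = (3/47)/((4 - 1*(-4)) + (20 - 5*(-3))) = (3/47)/((4 + 4) + (20 + 15)) = (3/47)/(8 + 35) = (3/47)/43 = (1/43)*(3/47) = 3/2021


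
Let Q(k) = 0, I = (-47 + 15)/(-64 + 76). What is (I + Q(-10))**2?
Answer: 64/9 ≈ 7.1111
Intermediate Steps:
I = -8/3 (I = -32/12 = -32*1/12 = -8/3 ≈ -2.6667)
(I + Q(-10))**2 = (-8/3 + 0)**2 = (-8/3)**2 = 64/9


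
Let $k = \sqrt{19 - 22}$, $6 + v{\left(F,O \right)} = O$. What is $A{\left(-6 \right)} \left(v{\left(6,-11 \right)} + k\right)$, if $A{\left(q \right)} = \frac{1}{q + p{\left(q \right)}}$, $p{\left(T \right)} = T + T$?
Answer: $\frac{17}{18} - \frac{i \sqrt{3}}{18} \approx 0.94444 - 0.096225 i$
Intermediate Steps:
$p{\left(T \right)} = 2 T$
$v{\left(F,O \right)} = -6 + O$
$A{\left(q \right)} = \frac{1}{3 q}$ ($A{\left(q \right)} = \frac{1}{q + 2 q} = \frac{1}{3 q}$)
$k = i \sqrt{3}$ ($k = \sqrt{-3} = i \sqrt{3} \approx 1.732 i$)
$A{\left(-6 \right)} \left(v{\left(6,-11 \right)} + k\right) = \frac{1}{3 \left(-6\right)} \left(\left(-6 - 11\right) + i \sqrt{3}\right) = \frac{1}{3} \left(- \frac{1}{6}\right) \left(-17 + i \sqrt{3}\right) = - \frac{-17 + i \sqrt{3}}{18} = \frac{17}{18} - \frac{i \sqrt{3}}{18}$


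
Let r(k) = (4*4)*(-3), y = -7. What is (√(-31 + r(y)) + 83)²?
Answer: (83 + I*√79)² ≈ 6810.0 + 1475.4*I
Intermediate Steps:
r(k) = -48 (r(k) = 16*(-3) = -48)
(√(-31 + r(y)) + 83)² = (√(-31 - 48) + 83)² = (√(-79) + 83)² = (I*√79 + 83)² = (83 + I*√79)²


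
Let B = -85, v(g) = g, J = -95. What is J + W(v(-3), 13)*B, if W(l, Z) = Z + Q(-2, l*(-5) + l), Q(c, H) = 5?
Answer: -1625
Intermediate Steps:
W(l, Z) = 5 + Z (W(l, Z) = Z + 5 = 5 + Z)
J + W(v(-3), 13)*B = -95 + (5 + 13)*(-85) = -95 + 18*(-85) = -95 - 1530 = -1625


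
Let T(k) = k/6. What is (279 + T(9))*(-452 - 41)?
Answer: -276573/2 ≈ -1.3829e+5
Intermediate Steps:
T(k) = k/6 (T(k) = k*(⅙) = k/6)
(279 + T(9))*(-452 - 41) = (279 + (⅙)*9)*(-452 - 41) = (279 + 3/2)*(-493) = (561/2)*(-493) = -276573/2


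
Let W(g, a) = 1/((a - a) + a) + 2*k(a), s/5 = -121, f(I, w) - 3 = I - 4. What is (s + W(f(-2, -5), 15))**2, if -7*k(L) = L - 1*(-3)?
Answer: 4103427364/11025 ≈ 3.7219e+5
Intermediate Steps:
f(I, w) = -1 + I (f(I, w) = 3 + (I - 4) = 3 + (-4 + I) = -1 + I)
k(L) = -3/7 - L/7 (k(L) = -(L - 1*(-3))/7 = -(L + 3)/7 = -(3 + L)/7 = -3/7 - L/7)
s = -605 (s = 5*(-121) = -605)
W(g, a) = -6/7 + 1/a - 2*a/7 (W(g, a) = 1/((a - a) + a) + 2*(-3/7 - a/7) = 1/(0 + a) + (-6/7 - 2*a/7) = 1/a + (-6/7 - 2*a/7) = -6/7 + 1/a - 2*a/7)
(s + W(f(-2, -5), 15))**2 = (-605 + (1/7)*(7 - 2*15*(3 + 15))/15)**2 = (-605 + (1/7)*(1/15)*(7 - 2*15*18))**2 = (-605 + (1/7)*(1/15)*(7 - 540))**2 = (-605 + (1/7)*(1/15)*(-533))**2 = (-605 - 533/105)**2 = (-64058/105)**2 = 4103427364/11025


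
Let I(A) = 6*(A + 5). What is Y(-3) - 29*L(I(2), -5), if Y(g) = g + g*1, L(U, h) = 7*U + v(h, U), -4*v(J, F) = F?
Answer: -16455/2 ≈ -8227.5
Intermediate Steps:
v(J, F) = -F/4
I(A) = 30 + 6*A (I(A) = 6*(5 + A) = 30 + 6*A)
L(U, h) = 27*U/4 (L(U, h) = 7*U - U/4 = 27*U/4)
Y(g) = 2*g (Y(g) = g + g = 2*g)
Y(-3) - 29*L(I(2), -5) = 2*(-3) - 783*(30 + 6*2)/4 = -6 - 783*(30 + 12)/4 = -6 - 783*42/4 = -6 - 29*567/2 = -6 - 16443/2 = -16455/2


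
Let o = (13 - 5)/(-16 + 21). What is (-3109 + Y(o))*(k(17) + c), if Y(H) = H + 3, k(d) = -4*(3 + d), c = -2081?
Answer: 33543042/5 ≈ 6.7086e+6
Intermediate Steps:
o = 8/5 ≈ 1.6000
k(d) = -12 - 4*d
Y(H) = 3 + H
(-3109 + Y(o))*(k(17) + c) = (-3109 + (3 + 8/5))*((-12 - 4*17) - 2081) = (-3109 + 23/5)*((-12 - 68) - 2081) = -15522*(-80 - 2081)/5 = -15522/5*(-2161) = 33543042/5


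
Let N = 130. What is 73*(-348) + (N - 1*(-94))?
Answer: -25180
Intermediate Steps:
73*(-348) + (N - 1*(-94)) = 73*(-348) + (130 - 1*(-94)) = -25404 + (130 + 94) = -25404 + 224 = -25180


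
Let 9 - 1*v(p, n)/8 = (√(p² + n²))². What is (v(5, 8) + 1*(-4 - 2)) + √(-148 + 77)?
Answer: -646 + I*√71 ≈ -646.0 + 8.4261*I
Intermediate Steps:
v(p, n) = 72 - 8*n² - 8*p² (v(p, n) = 72 - (8*n² + 8*p²) = 72 - 8*(n² + p²) = 72 + (-8*n² - 8*p²) = 72 - 8*n² - 8*p²)
(v(5, 8) + 1*(-4 - 2)) + √(-148 + 77) = ((72 - 8*8² - 8*5²) + 1*(-4 - 2)) + √(-148 + 77) = ((72 - 8*64 - 8*25) + 1*(-6)) + √(-71) = ((72 - 512 - 200) - 6) + I*√71 = (-640 - 6) + I*√71 = -646 + I*√71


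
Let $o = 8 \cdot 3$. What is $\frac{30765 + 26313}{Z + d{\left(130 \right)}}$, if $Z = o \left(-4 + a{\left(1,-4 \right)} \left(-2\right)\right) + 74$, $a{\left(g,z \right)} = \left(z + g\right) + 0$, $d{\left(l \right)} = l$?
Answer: $\frac{453}{2} \approx 226.5$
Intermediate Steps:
$a{\left(g,z \right)} = g + z$ ($a{\left(g,z \right)} = \left(g + z\right) + 0 = g + z$)
$o = 24$
$Z = 122$ ($Z = 24 \left(-4 + \left(1 - 4\right) \left(-2\right)\right) + 74 = 24 \left(-4 - -6\right) + 74 = 24 \left(-4 + 6\right) + 74 = 24 \cdot 2 + 74 = 48 + 74 = 122$)
$\frac{30765 + 26313}{Z + d{\left(130 \right)}} = \frac{30765 + 26313}{122 + 130} = \frac{57078}{252} = 57078 \cdot \frac{1}{252} = \frac{453}{2}$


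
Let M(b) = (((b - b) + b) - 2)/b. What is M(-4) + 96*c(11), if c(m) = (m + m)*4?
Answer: 16899/2 ≈ 8449.5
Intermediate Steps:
M(b) = (-2 + b)/b (M(b) = ((0 + b) - 2)/b = (b - 2)/b = (-2 + b)/b)
c(m) = 8*m (c(m) = (2*m)*4 = 8*m)
M(-4) + 96*c(11) = (-2 - 4)/(-4) + 96*(8*11) = -1/4*(-6) + 96*88 = 3/2 + 8448 = 16899/2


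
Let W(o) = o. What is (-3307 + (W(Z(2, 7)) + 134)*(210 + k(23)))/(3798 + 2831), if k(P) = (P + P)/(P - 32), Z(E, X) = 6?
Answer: 228397/59661 ≈ 3.8282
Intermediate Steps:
k(P) = 2*P/(-32 + P) (k(P) = (2*P)/(-32 + P) = 2*P/(-32 + P))
(-3307 + (W(Z(2, 7)) + 134)*(210 + k(23)))/(3798 + 2831) = (-3307 + (6 + 134)*(210 + 2*23/(-32 + 23)))/(3798 + 2831) = (-3307 + 140*(210 + 2*23/(-9)))/6629 = (-3307 + 140*(210 + 2*23*(-⅑)))*(1/6629) = (-3307 + 140*(210 - 46/9))*(1/6629) = (-3307 + 140*(1844/9))*(1/6629) = (-3307 + 258160/9)*(1/6629) = (228397/9)*(1/6629) = 228397/59661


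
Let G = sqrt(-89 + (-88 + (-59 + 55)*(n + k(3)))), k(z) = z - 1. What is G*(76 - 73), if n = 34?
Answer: 3*I*sqrt(321) ≈ 53.749*I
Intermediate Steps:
k(z) = -1 + z
G = I*sqrt(321) (G = sqrt(-89 + (-88 + (-59 + 55)*(34 + (-1 + 3)))) = sqrt(-89 + (-88 - 4*(34 + 2))) = sqrt(-89 + (-88 - 4*36)) = sqrt(-89 + (-88 - 144)) = sqrt(-89 - 232) = sqrt(-321) = I*sqrt(321) ≈ 17.916*I)
G*(76 - 73) = (I*sqrt(321))*(76 - 73) = (I*sqrt(321))*3 = 3*I*sqrt(321)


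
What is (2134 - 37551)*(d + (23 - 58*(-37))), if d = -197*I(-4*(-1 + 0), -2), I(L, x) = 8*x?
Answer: -188453857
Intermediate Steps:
d = 3152 (d = -1576*(-2) = -197*(-16) = 3152)
(2134 - 37551)*(d + (23 - 58*(-37))) = (2134 - 37551)*(3152 + (23 - 58*(-37))) = -35417*(3152 + (23 + 2146)) = -35417*(3152 + 2169) = -35417*5321 = -188453857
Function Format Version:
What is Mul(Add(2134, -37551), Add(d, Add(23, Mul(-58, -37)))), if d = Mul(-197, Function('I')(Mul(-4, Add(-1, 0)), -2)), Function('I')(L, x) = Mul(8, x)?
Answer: -188453857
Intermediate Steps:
d = 3152 (d = Mul(-197, Mul(8, -2)) = Mul(-197, -16) = 3152)
Mul(Add(2134, -37551), Add(d, Add(23, Mul(-58, -37)))) = Mul(Add(2134, -37551), Add(3152, Add(23, Mul(-58, -37)))) = Mul(-35417, Add(3152, Add(23, 2146))) = Mul(-35417, Add(3152, 2169)) = Mul(-35417, 5321) = -188453857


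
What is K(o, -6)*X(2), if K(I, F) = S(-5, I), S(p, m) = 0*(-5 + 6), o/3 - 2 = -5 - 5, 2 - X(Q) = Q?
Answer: 0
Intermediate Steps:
X(Q) = 2 - Q
o = -24 (o = 6 + 3*(-5 - 5) = 6 + 3*(-10) = 6 - 30 = -24)
S(p, m) = 0 (S(p, m) = 0*1 = 0)
K(I, F) = 0
K(o, -6)*X(2) = 0*(2 - 1*2) = 0*(2 - 2) = 0*0 = 0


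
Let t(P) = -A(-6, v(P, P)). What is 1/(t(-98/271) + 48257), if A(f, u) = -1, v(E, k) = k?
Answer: 1/48258 ≈ 2.0722e-5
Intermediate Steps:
t(P) = 1 (t(P) = -1*(-1) = 1)
1/(t(-98/271) + 48257) = 1/(1 + 48257) = 1/48258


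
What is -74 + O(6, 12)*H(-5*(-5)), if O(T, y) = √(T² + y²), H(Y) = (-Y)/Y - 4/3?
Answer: -74 - 14*√5 ≈ -105.30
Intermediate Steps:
H(Y) = -7/3 (H(Y) = -1 - 4*⅓ = -1 - 4/3 = -7/3)
-74 + O(6, 12)*H(-5*(-5)) = -74 + √(6² + 12²)*(-7/3) = -74 + √(36 + 144)*(-7/3) = -74 + √180*(-7/3) = -74 + (6*√5)*(-7/3) = -74 - 14*√5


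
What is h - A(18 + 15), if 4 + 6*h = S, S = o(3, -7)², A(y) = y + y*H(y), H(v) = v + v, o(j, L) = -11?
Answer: -4383/2 ≈ -2191.5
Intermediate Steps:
H(v) = 2*v
A(y) = y + 2*y² (A(y) = y + y*(2*y) = y + 2*y²)
S = 121 (S = (-11)² = 121)
h = 39/2 (h = -⅔ + (⅙)*121 = -⅔ + 121/6 = 39/2 ≈ 19.500)
h - A(18 + 15) = 39/2 - (18 + 15)*(1 + 2*(18 + 15)) = 39/2 - 33*(1 + 2*33) = 39/2 - 33*(1 + 66) = 39/2 - 33*67 = 39/2 - 1*2211 = 39/2 - 2211 = -4383/2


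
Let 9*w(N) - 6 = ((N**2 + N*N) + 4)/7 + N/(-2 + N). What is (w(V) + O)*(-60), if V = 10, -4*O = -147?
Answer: -51400/21 ≈ -2447.6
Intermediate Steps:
O = 147/4 (O = -1/4*(-147) = 147/4 ≈ 36.750)
w(N) = 46/63 + 2*N**2/63 + N/(9*(-2 + N)) (w(N) = 2/3 + (((N**2 + N*N) + 4)/7 + N/(-2 + N))/9 = 2/3 + (((N**2 + N**2) + 4)*(1/7) + N/(-2 + N))/9 = 2/3 + ((2*N**2 + 4)*(1/7) + N/(-2 + N))/9 = 2/3 + ((4 + 2*N**2)*(1/7) + N/(-2 + N))/9 = 2/3 + ((4/7 + 2*N**2/7) + N/(-2 + N))/9 = 2/3 + (4/7 + 2*N**2/7 + N/(-2 + N))/9 = 2/3 + (4/63 + 2*N**2/63 + N/(9*(-2 + N))) = 46/63 + 2*N**2/63 + N/(9*(-2 + N)))
(w(V) + O)*(-60) = ((-92 - 4*10**2 + 2*10**3 + 53*10)/(63*(-2 + 10)) + 147/4)*(-60) = ((1/63)*(-92 - 4*100 + 2*1000 + 530)/8 + 147/4)*(-60) = ((1/63)*(1/8)*(-92 - 400 + 2000 + 530) + 147/4)*(-60) = ((1/63)*(1/8)*2038 + 147/4)*(-60) = (1019/252 + 147/4)*(-60) = (2570/63)*(-60) = -51400/21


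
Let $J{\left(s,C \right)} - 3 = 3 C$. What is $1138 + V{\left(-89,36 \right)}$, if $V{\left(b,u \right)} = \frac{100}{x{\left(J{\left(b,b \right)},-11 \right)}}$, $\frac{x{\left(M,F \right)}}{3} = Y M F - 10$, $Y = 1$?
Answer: $\frac{4940108}{4341} \approx 1138.0$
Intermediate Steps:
$J{\left(s,C \right)} = 3 + 3 C$
$x{\left(M,F \right)} = -30 + 3 F M$ ($x{\left(M,F \right)} = 3 \left(1 M F - 10\right) = 3 \left(M F - 10\right) = 3 \left(F M - 10\right) = 3 \left(-10 + F M\right) = -30 + 3 F M$)
$V{\left(b,u \right)} = \frac{100}{-129 - 99 b}$ ($V{\left(b,u \right)} = \frac{100}{-30 + 3 \left(-11\right) \left(3 + 3 b\right)} = \frac{100}{-30 - \left(99 + 99 b\right)} = \frac{100}{-129 - 99 b}$)
$1138 + V{\left(-89,36 \right)} = 1138 - \frac{100}{129 + 99 \left(-89\right)} = 1138 - \frac{100}{129 - 8811} = 1138 - \frac{100}{-8682} = 1138 - - \frac{50}{4341} = 1138 + \frac{50}{4341} = \frac{4940108}{4341}$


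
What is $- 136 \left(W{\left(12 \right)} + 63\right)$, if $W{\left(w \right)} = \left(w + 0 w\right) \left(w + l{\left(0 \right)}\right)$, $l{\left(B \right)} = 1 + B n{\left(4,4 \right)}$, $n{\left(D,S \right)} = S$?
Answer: $-29784$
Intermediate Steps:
$l{\left(B \right)} = 1 + 4 B$ ($l{\left(B \right)} = 1 + B 4 = 1 + 4 B$)
$W{\left(w \right)} = w \left(1 + w\right)$ ($W{\left(w \right)} = \left(w + 0 w\right) \left(w + \left(1 + 4 \cdot 0\right)\right) = \left(w + 0\right) \left(w + \left(1 + 0\right)\right) = w \left(w + 1\right) = w \left(1 + w\right)$)
$- 136 \left(W{\left(12 \right)} + 63\right) = - 136 \left(12 \left(1 + 12\right) + 63\right) = - 136 \left(12 \cdot 13 + 63\right) = - 136 \left(156 + 63\right) = \left(-136\right) 219 = -29784$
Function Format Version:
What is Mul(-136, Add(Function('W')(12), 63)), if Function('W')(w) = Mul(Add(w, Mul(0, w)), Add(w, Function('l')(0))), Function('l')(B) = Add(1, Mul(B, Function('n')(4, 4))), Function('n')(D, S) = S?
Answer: -29784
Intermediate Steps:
Function('l')(B) = Add(1, Mul(4, B)) (Function('l')(B) = Add(1, Mul(B, 4)) = Add(1, Mul(4, B)))
Function('W')(w) = Mul(w, Add(1, w)) (Function('W')(w) = Mul(Add(w, Mul(0, w)), Add(w, Add(1, Mul(4, 0)))) = Mul(Add(w, 0), Add(w, Add(1, 0))) = Mul(w, Add(w, 1)) = Mul(w, Add(1, w)))
Mul(-136, Add(Function('W')(12), 63)) = Mul(-136, Add(Mul(12, Add(1, 12)), 63)) = Mul(-136, Add(Mul(12, 13), 63)) = Mul(-136, Add(156, 63)) = Mul(-136, 219) = -29784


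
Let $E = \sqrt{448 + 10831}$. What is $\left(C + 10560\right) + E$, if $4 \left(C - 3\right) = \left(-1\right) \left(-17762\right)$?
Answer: $\frac{30007}{2} + \sqrt{11279} \approx 15110.0$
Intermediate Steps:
$C = \frac{8887}{2}$ ($C = 3 + \frac{\left(-1\right) \left(-17762\right)}{4} = 3 + \frac{1}{4} \cdot 17762 = 3 + \frac{8881}{2} = \frac{8887}{2} \approx 4443.5$)
$E = \sqrt{11279} \approx 106.2$
$\left(C + 10560\right) + E = \left(\frac{8887}{2} + 10560\right) + \sqrt{11279} = \frac{30007}{2} + \sqrt{11279}$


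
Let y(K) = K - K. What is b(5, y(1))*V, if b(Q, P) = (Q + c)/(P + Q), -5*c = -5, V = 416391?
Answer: 2498346/5 ≈ 4.9967e+5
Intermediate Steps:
y(K) = 0
c = 1 (c = -1/5*(-5) = 1)
b(Q, P) = (1 + Q)/(P + Q) (b(Q, P) = (Q + 1)/(P + Q) = (1 + Q)/(P + Q))
b(5, y(1))*V = ((1 + 5)/(0 + 5))*416391 = (6/5)*416391 = 2498346/5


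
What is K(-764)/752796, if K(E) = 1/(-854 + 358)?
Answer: -1/373386816 ≈ -2.6782e-9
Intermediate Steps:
K(E) = -1/496 (K(E) = 1/(-496) = -1/496)
K(-764)/752796 = -1/496/752796 = -1/496*1/752796 = -1/373386816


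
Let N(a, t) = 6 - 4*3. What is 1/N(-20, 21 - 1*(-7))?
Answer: -⅙ ≈ -0.16667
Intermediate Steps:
N(a, t) = -6 (N(a, t) = 6 - 12 = -6)
1/N(-20, 21 - 1*(-7)) = 1/(-6) = -⅙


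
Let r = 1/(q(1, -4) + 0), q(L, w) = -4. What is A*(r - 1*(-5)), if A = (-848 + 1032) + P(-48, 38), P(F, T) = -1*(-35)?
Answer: 4161/4 ≈ 1040.3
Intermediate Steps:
P(F, T) = 35
A = 219 (A = (-848 + 1032) + 35 = 184 + 35 = 219)
r = -1/4 (r = 1/(-4 + 0) = 1/(-4) = -1/4 ≈ -0.25000)
A*(r - 1*(-5)) = 219*(-1/4 - 1*(-5)) = 219*(-1/4 + 5) = 219*(19/4) = 4161/4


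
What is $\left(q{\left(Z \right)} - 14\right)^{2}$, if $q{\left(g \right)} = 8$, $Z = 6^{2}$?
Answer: $36$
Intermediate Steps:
$Z = 36$
$\left(q{\left(Z \right)} - 14\right)^{2} = \left(8 - 14\right)^{2} = \left(-6\right)^{2} = 36$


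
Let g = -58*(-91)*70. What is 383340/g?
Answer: 19167/18473 ≈ 1.0376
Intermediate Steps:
g = 369460 (g = 5278*70 = 369460)
383340/g = 383340/369460 = 383340*(1/369460) = 19167/18473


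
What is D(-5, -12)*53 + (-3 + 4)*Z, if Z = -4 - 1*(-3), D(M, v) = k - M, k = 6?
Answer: 582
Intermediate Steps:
D(M, v) = 6 - M
Z = -1 (Z = -4 + 3 = -1)
D(-5, -12)*53 + (-3 + 4)*Z = (6 - 1*(-5))*53 + (-3 + 4)*(-1) = (6 + 5)*53 + 1*(-1) = 11*53 - 1 = 583 - 1 = 582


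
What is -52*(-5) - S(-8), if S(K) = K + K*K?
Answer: 204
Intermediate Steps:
S(K) = K + K²
-52*(-5) - S(-8) = -52*(-5) - (-8)*(1 - 8) = 260 - (-8)*(-7) = 260 - 1*56 = 260 - 56 = 204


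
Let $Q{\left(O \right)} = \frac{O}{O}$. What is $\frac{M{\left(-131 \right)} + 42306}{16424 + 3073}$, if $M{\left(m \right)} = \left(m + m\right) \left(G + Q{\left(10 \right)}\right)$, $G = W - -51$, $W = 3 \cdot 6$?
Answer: $\frac{23966}{19497} \approx 1.2292$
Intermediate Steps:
$W = 18$
$Q{\left(O \right)} = 1$
$G = 69$ ($G = 18 - -51 = 18 + 51 = 69$)
$M{\left(m \right)} = 140 m$ ($M{\left(m \right)} = \left(m + m\right) \left(69 + 1\right) = 2 m 70 = 140 m$)
$\frac{M{\left(-131 \right)} + 42306}{16424 + 3073} = \frac{140 \left(-131\right) + 42306}{16424 + 3073} = \frac{-18340 + 42306}{19497} = 23966 \cdot \frac{1}{19497} = \frac{23966}{19497}$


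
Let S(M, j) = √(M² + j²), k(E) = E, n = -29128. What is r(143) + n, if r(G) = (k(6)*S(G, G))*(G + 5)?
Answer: -29128 + 126984*√2 ≈ 1.5045e+5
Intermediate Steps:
r(G) = 6*√2*√(G²)*(5 + G) (r(G) = (6*√(G² + G²))*(G + 5) = (6*√(2*G²))*(5 + G) = (6*(√2*√(G²)))*(5 + G) = (6*√2*√(G²))*(5 + G) = 6*√2*√(G²)*(5 + G))
r(143) + n = 6*√2*√(143²)*(5 + 143) - 29128 = 6*√2*√20449*148 - 29128 = 6*√2*143*148 - 29128 = 126984*√2 - 29128 = -29128 + 126984*√2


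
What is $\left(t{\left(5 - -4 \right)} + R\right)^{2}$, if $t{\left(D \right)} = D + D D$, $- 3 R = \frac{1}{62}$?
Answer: $\frac{280194121}{34596} \approx 8099.0$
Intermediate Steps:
$R = - \frac{1}{186}$ ($R = - \frac{1}{3 \cdot 62} = \left(- \frac{1}{3}\right) \frac{1}{62} = - \frac{1}{186} \approx -0.0053763$)
$t{\left(D \right)} = D + D^{2}$
$\left(t{\left(5 - -4 \right)} + R\right)^{2} = \left(\left(5 - -4\right) \left(1 + \left(5 - -4\right)\right) - \frac{1}{186}\right)^{2} = \left(\left(5 + 4\right) \left(1 + \left(5 + 4\right)\right) - \frac{1}{186}\right)^{2} = \left(9 \left(1 + 9\right) - \frac{1}{186}\right)^{2} = \left(9 \cdot 10 - \frac{1}{186}\right)^{2} = \left(90 - \frac{1}{186}\right)^{2} = \left(\frac{16739}{186}\right)^{2} = \frac{280194121}{34596}$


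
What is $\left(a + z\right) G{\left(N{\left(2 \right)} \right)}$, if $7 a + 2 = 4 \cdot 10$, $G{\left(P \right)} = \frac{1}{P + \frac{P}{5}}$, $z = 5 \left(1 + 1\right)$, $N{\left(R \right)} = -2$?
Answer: $- \frac{45}{7} \approx -6.4286$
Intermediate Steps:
$z = 10$ ($z = 5 \cdot 2 = 10$)
$G{\left(P \right)} = \frac{5}{6 P}$ ($G{\left(P \right)} = \frac{1}{P + P \frac{1}{5}} = \frac{1}{P + \frac{P}{5}} = \frac{1}{\frac{6}{5} P} = \frac{5}{6 P}$)
$a = \frac{38}{7}$ ($a = - \frac{2}{7} + \frac{4 \cdot 10}{7} = - \frac{2}{7} + \frac{1}{7} \cdot 40 = - \frac{2}{7} + \frac{40}{7} = \frac{38}{7} \approx 5.4286$)
$\left(a + z\right) G{\left(N{\left(2 \right)} \right)} = \left(\frac{38}{7} + 10\right) \frac{5}{6 \left(-2\right)} = \frac{108 \cdot \frac{5}{6} \left(- \frac{1}{2}\right)}{7} = \frac{108}{7} \left(- \frac{5}{12}\right) = - \frac{45}{7}$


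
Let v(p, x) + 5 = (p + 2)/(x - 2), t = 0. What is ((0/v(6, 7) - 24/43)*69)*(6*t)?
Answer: 0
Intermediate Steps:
v(p, x) = -5 + (2 + p)/(-2 + x) (v(p, x) = -5 + (p + 2)/(x - 2) = -5 + (2 + p)/(-2 + x))
((0/v(6, 7) - 24/43)*69)*(6*t) = ((0/(((12 + 6 - 5*7)/(-2 + 7))) - 24/43)*69)*(6*0) = ((0/(((12 + 6 - 35)/5)) - 24*1/43)*69)*0 = ((0/(((1/5)*(-17))) - 24/43)*69)*0 = ((0/(-17/5) - 24/43)*69)*0 = ((0*(-5/17) - 24/43)*69)*0 = ((0 - 24/43)*69)*0 = -24/43*69*0 = -1656/43*0 = 0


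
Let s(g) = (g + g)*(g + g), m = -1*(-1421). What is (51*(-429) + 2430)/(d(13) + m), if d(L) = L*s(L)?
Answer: -6483/3403 ≈ -1.9051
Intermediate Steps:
m = 1421
s(g) = 4*g² (s(g) = (2*g)*(2*g) = 4*g²)
d(L) = 4*L³ (d(L) = L*(4*L²) = 4*L³)
(51*(-429) + 2430)/(d(13) + m) = (51*(-429) + 2430)/(4*13³ + 1421) = (-21879 + 2430)/(4*2197 + 1421) = -19449/(8788 + 1421) = -19449/10209 = -19449*1/10209 = -6483/3403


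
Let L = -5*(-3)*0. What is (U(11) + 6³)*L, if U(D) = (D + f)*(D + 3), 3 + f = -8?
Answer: 0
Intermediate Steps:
f = -11 (f = -3 - 8 = -11)
L = 0 (L = 15*0 = 0)
U(D) = (-11 + D)*(3 + D) (U(D) = (D - 11)*(D + 3) = (-11 + D)*(3 + D))
(U(11) + 6³)*L = ((-33 + 11² - 8*11) + 6³)*0 = ((-33 + 121 - 88) + 216)*0 = (0 + 216)*0 = 216*0 = 0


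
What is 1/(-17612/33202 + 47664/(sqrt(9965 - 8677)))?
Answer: 11768166683/39131763393986558 + 820992145779*sqrt(322)/19565881696993279 ≈ 0.00075325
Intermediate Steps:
1/(-17612/33202 + 47664/(sqrt(9965 - 8677))) = 1/(-17612*1/33202 + 47664/(sqrt(1288))) = 1/(-8806/16601 + 47664/((2*sqrt(322)))) = 1/(-8806/16601 + 47664*(sqrt(322)/644)) = 1/(-8806/16601 + 11916*sqrt(322)/161)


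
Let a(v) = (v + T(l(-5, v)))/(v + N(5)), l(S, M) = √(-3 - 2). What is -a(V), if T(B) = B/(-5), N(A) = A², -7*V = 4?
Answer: 4/171 + 7*I*√5/855 ≈ 0.023392 + 0.018307*I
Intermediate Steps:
V = -4/7 (V = -⅐*4 = -4/7 ≈ -0.57143)
l(S, M) = I*√5 (l(S, M) = √(-5) = I*√5)
T(B) = -B/5 (T(B) = B*(-⅕) = -B/5)
a(v) = (v - I*√5/5)/(25 + v) (a(v) = (v - I*√5/5)/(v + 5²) = (v - I*√5/5)/(v + 25) = (v - I*√5/5)/(25 + v))
-a(V) = -(-4/7 - I*√5/5)/(25 - 4/7) = -(-4/7 - I*√5/5)/171/7 = -7*(-4/7 - I*√5/5)/171 = -(-4/171 - 7*I*√5/855) = 4/171 + 7*I*√5/855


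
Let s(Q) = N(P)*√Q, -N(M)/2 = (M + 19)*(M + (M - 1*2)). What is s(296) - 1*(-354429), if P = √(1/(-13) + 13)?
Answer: 354429 - 576*√10101/13 + 632*√74/13 ≈ 3.5039e+5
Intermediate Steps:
P = 2*√546/13 (P = √(-1/13 + 13) = √(168/13) = 2*√546/13 ≈ 3.5949)
N(M) = -2*(-2 + 2*M)*(19 + M) (N(M) = -2*(M + 19)*(M + (M - 1*2)) = -2*(19 + M)*(M + (M - 2)) = -2*(19 + M)*(M + (-2 + M)) = -2*(19 + M)*(-2 + 2*M) = -2*(-2 + 2*M)*(19 + M))
s(Q) = √Q*(316/13 - 144*√546/13) (s(Q) = (76 - 144*√546/13 - 4*(2*√546/13)²)*√Q = (76 - 144*√546/13 - 4*168/13)*√Q = (76 - 144*√546/13 - 672/13)*√Q = (316/13 - 144*√546/13)*√Q = √Q*(316/13 - 144*√546/13))
s(296) - 1*(-354429) = 4*√296*(79 - 36*√546)/13 - 1*(-354429) = 4*(2*√74)*(79 - 36*√546)/13 + 354429 = 8*√74*(79 - 36*√546)/13 + 354429 = 354429 + 8*√74*(79 - 36*√546)/13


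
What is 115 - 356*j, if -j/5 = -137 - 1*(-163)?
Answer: 46395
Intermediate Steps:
j = -130 (j = -5*(-137 - 1*(-163)) = -5*(-137 + 163) = -5*26 = -130)
115 - 356*j = 115 - 356*(-130) = 115 + 46280 = 46395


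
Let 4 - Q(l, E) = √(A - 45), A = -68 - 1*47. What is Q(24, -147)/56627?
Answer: 4/56627 - 4*I*√10/56627 ≈ 7.0638e-5 - 0.00022338*I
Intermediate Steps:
A = -115 (A = -68 - 47 = -115)
Q(l, E) = 4 - 4*I*√10 (Q(l, E) = 4 - √(-115 - 45) = 4 - √(-160) = 4 - 4*I*√10)
Q(24, -147)/56627 = (4 - 4*I*√10)/56627 = (4 - 4*I*√10)*(1/56627) = 4/56627 - 4*I*√10/56627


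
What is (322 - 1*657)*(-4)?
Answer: 1340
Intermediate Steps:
(322 - 1*657)*(-4) = (322 - 657)*(-4) = -335*(-4) = 1340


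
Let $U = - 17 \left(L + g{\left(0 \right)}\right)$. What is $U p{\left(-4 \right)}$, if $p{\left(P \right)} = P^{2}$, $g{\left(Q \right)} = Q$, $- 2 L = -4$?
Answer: $-544$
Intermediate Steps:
$L = 2$ ($L = \left(- \frac{1}{2}\right) \left(-4\right) = 2$)
$U = -34$ ($U = - 17 \left(2 + 0\right) = \left(-17\right) 2 = -34$)
$U p{\left(-4 \right)} = - 34 \left(-4\right)^{2} = \left(-34\right) 16 = -544$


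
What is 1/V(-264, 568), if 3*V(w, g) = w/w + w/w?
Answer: 3/2 ≈ 1.5000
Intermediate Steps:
V(w, g) = 2/3 (V(w, g) = (w/w + w/w)/3 = (1 + 1)/3 = (1/3)*2 = 2/3)
1/V(-264, 568) = 1/(2/3) = 3/2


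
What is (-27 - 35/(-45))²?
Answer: 55696/81 ≈ 687.60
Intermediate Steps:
(-27 - 35/(-45))² = (-27 - 35*(-1/45))² = (-27 + 7/9)² = (-236/9)² = 55696/81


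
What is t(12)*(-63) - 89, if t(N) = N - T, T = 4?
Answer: -593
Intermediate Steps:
t(N) = -4 + N (t(N) = N - 1*4 = N - 4 = -4 + N)
t(12)*(-63) - 89 = (-4 + 12)*(-63) - 89 = 8*(-63) - 89 = -504 - 89 = -593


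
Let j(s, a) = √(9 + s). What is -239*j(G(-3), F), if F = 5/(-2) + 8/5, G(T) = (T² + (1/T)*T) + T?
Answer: -956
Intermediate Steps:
G(T) = 1 + T + T² (G(T) = (T² + T/T) + T = (T² + 1) + T = (1 + T²) + T = 1 + T + T²)
F = -9/10 (F = 5*(-½) + 8*(⅕) = -5/2 + 8/5 = -9/10 ≈ -0.90000)
-239*j(G(-3), F) = -239*√(9 + (1 - 3 + (-3)²)) = -239*√(9 + (1 - 3 + 9)) = -239*√(9 + 7) = -239*√16 = -239*4 = -956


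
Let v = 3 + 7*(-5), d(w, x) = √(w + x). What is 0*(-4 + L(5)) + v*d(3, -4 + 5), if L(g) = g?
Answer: -64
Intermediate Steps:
v = -32 (v = 3 - 35 = -32)
0*(-4 + L(5)) + v*d(3, -4 + 5) = 0*(-4 + 5) - 32*√(3 + (-4 + 5)) = 0*1 - 32*√(3 + 1) = 0 - 32*√4 = 0 - 32*2 = 0 - 64 = -64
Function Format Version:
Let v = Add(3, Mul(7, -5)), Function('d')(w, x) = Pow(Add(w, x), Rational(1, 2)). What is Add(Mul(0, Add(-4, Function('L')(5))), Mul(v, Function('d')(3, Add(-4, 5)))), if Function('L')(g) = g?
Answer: -64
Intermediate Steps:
v = -32 (v = Add(3, -35) = -32)
Add(Mul(0, Add(-4, Function('L')(5))), Mul(v, Function('d')(3, Add(-4, 5)))) = Add(Mul(0, Add(-4, 5)), Mul(-32, Pow(Add(3, Add(-4, 5)), Rational(1, 2)))) = Add(Mul(0, 1), Mul(-32, Pow(Add(3, 1), Rational(1, 2)))) = Add(0, Mul(-32, Pow(4, Rational(1, 2)))) = Add(0, Mul(-32, 2)) = Add(0, -64) = -64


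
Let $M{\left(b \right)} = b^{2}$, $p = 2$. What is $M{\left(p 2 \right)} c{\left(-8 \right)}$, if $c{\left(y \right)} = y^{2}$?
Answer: $1024$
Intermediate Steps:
$M{\left(p 2 \right)} c{\left(-8 \right)} = \left(2 \cdot 2\right)^{2} \left(-8\right)^{2} = 4^{2} \cdot 64 = 16 \cdot 64 = 1024$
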